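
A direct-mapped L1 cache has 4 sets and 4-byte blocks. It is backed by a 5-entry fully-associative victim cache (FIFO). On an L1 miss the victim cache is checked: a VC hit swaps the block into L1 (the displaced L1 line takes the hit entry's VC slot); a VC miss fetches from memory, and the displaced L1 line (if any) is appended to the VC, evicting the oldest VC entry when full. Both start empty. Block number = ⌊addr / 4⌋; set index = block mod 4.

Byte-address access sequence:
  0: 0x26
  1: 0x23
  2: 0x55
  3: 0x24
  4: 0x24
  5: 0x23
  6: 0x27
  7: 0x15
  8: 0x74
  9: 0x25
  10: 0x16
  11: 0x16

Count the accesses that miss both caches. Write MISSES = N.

#0 0x26→b9/s1 MISS; vc=[]
#1 0x23→b8/s0 MISS; vc=[]
#2 0x55→b21/s1 MISS; vc=[9]
#3 0x24→b9/s1 VC-HIT; vc=[21]
#4 0x24→b9/s1 L1-HIT; vc=[21]
#5 0x23→b8/s0 L1-HIT; vc=[21]
#6 0x27→b9/s1 L1-HIT; vc=[21]
#7 0x15→b5/s1 MISS; vc=[21,9]
#8 0x74→b29/s1 MISS; vc=[21,9,5]
#9 0x25→b9/s1 VC-HIT; vc=[21,29,5]
#10 0x16→b5/s1 VC-HIT; vc=[21,29,9]
#11 0x16→b5/s1 L1-HIT; vc=[21,29,9]

MISSES = 5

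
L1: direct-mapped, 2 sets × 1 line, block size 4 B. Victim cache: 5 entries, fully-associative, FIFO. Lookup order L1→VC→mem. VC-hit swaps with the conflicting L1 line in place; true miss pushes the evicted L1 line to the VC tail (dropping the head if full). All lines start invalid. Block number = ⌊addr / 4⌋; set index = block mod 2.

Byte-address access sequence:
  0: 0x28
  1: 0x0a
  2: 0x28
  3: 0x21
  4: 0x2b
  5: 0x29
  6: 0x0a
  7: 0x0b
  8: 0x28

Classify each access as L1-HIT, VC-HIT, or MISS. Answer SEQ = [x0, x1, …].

SEQ = [MISS, MISS, VC-HIT, MISS, VC-HIT, L1-HIT, VC-HIT, L1-HIT, VC-HIT]

#0 0x28→b10/s0 MISS; vc=[]
#1 0xa→b2/s0 MISS; vc=[10]
#2 0x28→b10/s0 VC-HIT; vc=[2]
#3 0x21→b8/s0 MISS; vc=[2,10]
#4 0x2b→b10/s0 VC-HIT; vc=[2,8]
#5 0x29→b10/s0 L1-HIT; vc=[2,8]
#6 0xa→b2/s0 VC-HIT; vc=[10,8]
#7 0xb→b2/s0 L1-HIT; vc=[10,8]
#8 0x28→b10/s0 VC-HIT; vc=[2,8]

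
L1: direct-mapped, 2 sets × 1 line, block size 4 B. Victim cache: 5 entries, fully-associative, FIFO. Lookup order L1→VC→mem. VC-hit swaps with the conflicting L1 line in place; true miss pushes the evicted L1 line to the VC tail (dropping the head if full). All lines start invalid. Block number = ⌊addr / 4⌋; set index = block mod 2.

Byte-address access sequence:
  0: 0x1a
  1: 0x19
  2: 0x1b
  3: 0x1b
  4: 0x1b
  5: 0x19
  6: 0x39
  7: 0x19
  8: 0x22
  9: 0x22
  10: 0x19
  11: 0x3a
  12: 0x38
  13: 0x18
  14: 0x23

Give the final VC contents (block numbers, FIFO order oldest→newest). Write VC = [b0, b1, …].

VC = [14, 6]

0: 0x1a (blk 6, set 0) → MISS  vc=[]
1: 0x19 (blk 6, set 0) → L1-HIT  vc=[]
2: 0x1b (blk 6, set 0) → L1-HIT  vc=[]
3: 0x1b (blk 6, set 0) → L1-HIT  vc=[]
4: 0x1b (blk 6, set 0) → L1-HIT  vc=[]
5: 0x19 (blk 6, set 0) → L1-HIT  vc=[]
6: 0x39 (blk 14, set 0) → MISS  vc=[6]
7: 0x19 (blk 6, set 0) → VC-HIT  vc=[14]
8: 0x22 (blk 8, set 0) → MISS  vc=[14, 6]
9: 0x22 (blk 8, set 0) → L1-HIT  vc=[14, 6]
10: 0x19 (blk 6, set 0) → VC-HIT  vc=[14, 8]
11: 0x3a (blk 14, set 0) → VC-HIT  vc=[6, 8]
12: 0x38 (blk 14, set 0) → L1-HIT  vc=[6, 8]
13: 0x18 (blk 6, set 0) → VC-HIT  vc=[14, 8]
14: 0x23 (blk 8, set 0) → VC-HIT  vc=[14, 6]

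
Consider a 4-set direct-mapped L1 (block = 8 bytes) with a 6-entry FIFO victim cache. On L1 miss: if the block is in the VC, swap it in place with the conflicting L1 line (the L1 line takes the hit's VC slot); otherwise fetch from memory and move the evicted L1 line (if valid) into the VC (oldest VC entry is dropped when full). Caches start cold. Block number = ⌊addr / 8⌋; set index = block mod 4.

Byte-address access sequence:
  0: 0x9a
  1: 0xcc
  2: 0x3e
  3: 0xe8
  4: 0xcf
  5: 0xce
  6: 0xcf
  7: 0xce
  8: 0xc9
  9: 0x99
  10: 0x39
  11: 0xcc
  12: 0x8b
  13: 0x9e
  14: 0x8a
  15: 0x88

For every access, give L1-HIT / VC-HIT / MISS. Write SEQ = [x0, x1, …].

SEQ = [MISS, MISS, MISS, MISS, VC-HIT, L1-HIT, L1-HIT, L1-HIT, L1-HIT, VC-HIT, VC-HIT, L1-HIT, MISS, VC-HIT, L1-HIT, L1-HIT]

  [0] addr=0x9a blk=19 s=3: MISS | VC []
  [1] addr=0xcc blk=25 s=1: MISS | VC []
  [2] addr=0x3e blk=7 s=3: MISS | VC [19]
  [3] addr=0xe8 blk=29 s=1: MISS | VC [19, 25]
  [4] addr=0xcf blk=25 s=1: VC-HIT | VC [19, 29]
  [5] addr=0xce blk=25 s=1: L1-HIT | VC [19, 29]
  [6] addr=0xcf blk=25 s=1: L1-HIT | VC [19, 29]
  [7] addr=0xce blk=25 s=1: L1-HIT | VC [19, 29]
  [8] addr=0xc9 blk=25 s=1: L1-HIT | VC [19, 29]
  [9] addr=0x99 blk=19 s=3: VC-HIT | VC [7, 29]
  [10] addr=0x39 blk=7 s=3: VC-HIT | VC [19, 29]
  [11] addr=0xcc blk=25 s=1: L1-HIT | VC [19, 29]
  [12] addr=0x8b blk=17 s=1: MISS | VC [19, 29, 25]
  [13] addr=0x9e blk=19 s=3: VC-HIT | VC [7, 29, 25]
  [14] addr=0x8a blk=17 s=1: L1-HIT | VC [7, 29, 25]
  [15] addr=0x88 blk=17 s=1: L1-HIT | VC [7, 29, 25]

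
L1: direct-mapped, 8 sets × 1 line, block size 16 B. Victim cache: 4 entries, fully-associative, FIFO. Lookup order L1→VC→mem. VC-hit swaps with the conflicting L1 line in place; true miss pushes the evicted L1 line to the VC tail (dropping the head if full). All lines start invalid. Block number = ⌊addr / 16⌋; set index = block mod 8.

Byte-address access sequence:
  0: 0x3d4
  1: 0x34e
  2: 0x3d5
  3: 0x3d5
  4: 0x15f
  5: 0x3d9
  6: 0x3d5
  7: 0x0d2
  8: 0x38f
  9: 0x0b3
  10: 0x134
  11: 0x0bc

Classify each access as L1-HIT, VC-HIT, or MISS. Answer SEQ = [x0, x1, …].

  [0] addr=0x3d4 blk=61 s=5: MISS | VC []
  [1] addr=0x34e blk=52 s=4: MISS | VC []
  [2] addr=0x3d5 blk=61 s=5: L1-HIT | VC []
  [3] addr=0x3d5 blk=61 s=5: L1-HIT | VC []
  [4] addr=0x15f blk=21 s=5: MISS | VC [61]
  [5] addr=0x3d9 blk=61 s=5: VC-HIT | VC [21]
  [6] addr=0x3d5 blk=61 s=5: L1-HIT | VC [21]
  [7] addr=0xd2 blk=13 s=5: MISS | VC [21, 61]
  [8] addr=0x38f blk=56 s=0: MISS | VC [21, 61]
  [9] addr=0xb3 blk=11 s=3: MISS | VC [21, 61]
  [10] addr=0x134 blk=19 s=3: MISS | VC [21, 61, 11]
  [11] addr=0xbc blk=11 s=3: VC-HIT | VC [21, 61, 19]

SEQ = [MISS, MISS, L1-HIT, L1-HIT, MISS, VC-HIT, L1-HIT, MISS, MISS, MISS, MISS, VC-HIT]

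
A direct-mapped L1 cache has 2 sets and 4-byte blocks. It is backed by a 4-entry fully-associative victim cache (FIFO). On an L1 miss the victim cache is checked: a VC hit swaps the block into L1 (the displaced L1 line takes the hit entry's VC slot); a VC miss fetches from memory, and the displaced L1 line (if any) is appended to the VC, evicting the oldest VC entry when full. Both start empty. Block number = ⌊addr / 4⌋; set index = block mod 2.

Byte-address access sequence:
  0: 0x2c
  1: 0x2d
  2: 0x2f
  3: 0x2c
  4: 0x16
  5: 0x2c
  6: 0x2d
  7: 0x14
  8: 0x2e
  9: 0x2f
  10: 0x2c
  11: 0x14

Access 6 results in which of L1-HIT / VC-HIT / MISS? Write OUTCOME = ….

  [0] addr=0x2c blk=11 s=1: MISS | VC []
  [1] addr=0x2d blk=11 s=1: L1-HIT | VC []
  [2] addr=0x2f blk=11 s=1: L1-HIT | VC []
  [3] addr=0x2c blk=11 s=1: L1-HIT | VC []
  [4] addr=0x16 blk=5 s=1: MISS | VC [11]
  [5] addr=0x2c blk=11 s=1: VC-HIT | VC [5]
  [6] addr=0x2d blk=11 s=1: L1-HIT | VC [5]
  [7] addr=0x14 blk=5 s=1: VC-HIT | VC [11]
  [8] addr=0x2e blk=11 s=1: VC-HIT | VC [5]
  [9] addr=0x2f blk=11 s=1: L1-HIT | VC [5]
  [10] addr=0x2c blk=11 s=1: L1-HIT | VC [5]
  [11] addr=0x14 blk=5 s=1: VC-HIT | VC [11]

OUTCOME = L1-HIT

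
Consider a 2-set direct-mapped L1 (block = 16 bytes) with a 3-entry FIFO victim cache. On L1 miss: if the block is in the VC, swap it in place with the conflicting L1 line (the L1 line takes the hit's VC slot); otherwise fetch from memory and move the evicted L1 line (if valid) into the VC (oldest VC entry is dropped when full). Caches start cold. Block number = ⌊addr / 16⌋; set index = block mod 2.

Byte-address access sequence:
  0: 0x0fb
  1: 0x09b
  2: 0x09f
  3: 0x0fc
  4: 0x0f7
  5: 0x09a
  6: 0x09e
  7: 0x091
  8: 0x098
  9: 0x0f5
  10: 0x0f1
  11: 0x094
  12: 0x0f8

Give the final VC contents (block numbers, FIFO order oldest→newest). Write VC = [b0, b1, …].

  [0] addr=0xfb blk=15 s=1: MISS | VC []
  [1] addr=0x9b blk=9 s=1: MISS | VC [15]
  [2] addr=0x9f blk=9 s=1: L1-HIT | VC [15]
  [3] addr=0xfc blk=15 s=1: VC-HIT | VC [9]
  [4] addr=0xf7 blk=15 s=1: L1-HIT | VC [9]
  [5] addr=0x9a blk=9 s=1: VC-HIT | VC [15]
  [6] addr=0x9e blk=9 s=1: L1-HIT | VC [15]
  [7] addr=0x91 blk=9 s=1: L1-HIT | VC [15]
  [8] addr=0x98 blk=9 s=1: L1-HIT | VC [15]
  [9] addr=0xf5 blk=15 s=1: VC-HIT | VC [9]
  [10] addr=0xf1 blk=15 s=1: L1-HIT | VC [9]
  [11] addr=0x94 blk=9 s=1: VC-HIT | VC [15]
  [12] addr=0xf8 blk=15 s=1: VC-HIT | VC [9]

VC = [9]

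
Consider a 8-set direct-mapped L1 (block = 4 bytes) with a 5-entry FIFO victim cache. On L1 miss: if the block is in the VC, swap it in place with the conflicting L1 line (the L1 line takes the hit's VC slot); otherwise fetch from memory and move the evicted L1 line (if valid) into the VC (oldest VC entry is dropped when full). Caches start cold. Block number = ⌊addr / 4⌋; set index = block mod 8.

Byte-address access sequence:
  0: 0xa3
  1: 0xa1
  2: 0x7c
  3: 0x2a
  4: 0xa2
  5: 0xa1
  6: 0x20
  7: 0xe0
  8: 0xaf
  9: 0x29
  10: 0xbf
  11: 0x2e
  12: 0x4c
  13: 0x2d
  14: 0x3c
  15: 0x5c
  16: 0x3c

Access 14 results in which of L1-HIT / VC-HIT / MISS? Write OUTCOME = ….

OUTCOME = MISS

0: 0xa3 (blk 40, set 0) → MISS  vc=[]
1: 0xa1 (blk 40, set 0) → L1-HIT  vc=[]
2: 0x7c (blk 31, set 7) → MISS  vc=[]
3: 0x2a (blk 10, set 2) → MISS  vc=[]
4: 0xa2 (blk 40, set 0) → L1-HIT  vc=[]
5: 0xa1 (blk 40, set 0) → L1-HIT  vc=[]
6: 0x20 (blk 8, set 0) → MISS  vc=[40]
7: 0xe0 (blk 56, set 0) → MISS  vc=[40, 8]
8: 0xaf (blk 43, set 3) → MISS  vc=[40, 8]
9: 0x29 (blk 10, set 2) → L1-HIT  vc=[40, 8]
10: 0xbf (blk 47, set 7) → MISS  vc=[40, 8, 31]
11: 0x2e (blk 11, set 3) → MISS  vc=[40, 8, 31, 43]
12: 0x4c (blk 19, set 3) → MISS  vc=[40, 8, 31, 43, 11]
13: 0x2d (blk 11, set 3) → VC-HIT  vc=[40, 8, 31, 43, 19]
14: 0x3c (blk 15, set 7) → MISS  vc=[8, 31, 43, 19, 47]
15: 0x5c (blk 23, set 7) → MISS  vc=[31, 43, 19, 47, 15]
16: 0x3c (blk 15, set 7) → VC-HIT  vc=[31, 43, 19, 47, 23]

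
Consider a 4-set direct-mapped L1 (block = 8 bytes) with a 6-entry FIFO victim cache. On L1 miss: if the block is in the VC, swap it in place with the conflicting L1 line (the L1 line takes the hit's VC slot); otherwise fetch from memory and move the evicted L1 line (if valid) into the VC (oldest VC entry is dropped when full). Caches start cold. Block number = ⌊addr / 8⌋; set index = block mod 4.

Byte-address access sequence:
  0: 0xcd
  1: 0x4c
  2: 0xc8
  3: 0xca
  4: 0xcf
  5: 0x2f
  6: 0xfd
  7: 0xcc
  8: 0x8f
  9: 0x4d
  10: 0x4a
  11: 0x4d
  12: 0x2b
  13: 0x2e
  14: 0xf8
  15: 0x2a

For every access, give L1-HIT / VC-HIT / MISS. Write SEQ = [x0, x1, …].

SEQ = [MISS, MISS, VC-HIT, L1-HIT, L1-HIT, MISS, MISS, VC-HIT, MISS, VC-HIT, L1-HIT, L1-HIT, VC-HIT, L1-HIT, L1-HIT, L1-HIT]

  [0] addr=0xcd blk=25 s=1: MISS | VC []
  [1] addr=0x4c blk=9 s=1: MISS | VC [25]
  [2] addr=0xc8 blk=25 s=1: VC-HIT | VC [9]
  [3] addr=0xca blk=25 s=1: L1-HIT | VC [9]
  [4] addr=0xcf blk=25 s=1: L1-HIT | VC [9]
  [5] addr=0x2f blk=5 s=1: MISS | VC [9, 25]
  [6] addr=0xfd blk=31 s=3: MISS | VC [9, 25]
  [7] addr=0xcc blk=25 s=1: VC-HIT | VC [9, 5]
  [8] addr=0x8f blk=17 s=1: MISS | VC [9, 5, 25]
  [9] addr=0x4d blk=9 s=1: VC-HIT | VC [17, 5, 25]
  [10] addr=0x4a blk=9 s=1: L1-HIT | VC [17, 5, 25]
  [11] addr=0x4d blk=9 s=1: L1-HIT | VC [17, 5, 25]
  [12] addr=0x2b blk=5 s=1: VC-HIT | VC [17, 9, 25]
  [13] addr=0x2e blk=5 s=1: L1-HIT | VC [17, 9, 25]
  [14] addr=0xf8 blk=31 s=3: L1-HIT | VC [17, 9, 25]
  [15] addr=0x2a blk=5 s=1: L1-HIT | VC [17, 9, 25]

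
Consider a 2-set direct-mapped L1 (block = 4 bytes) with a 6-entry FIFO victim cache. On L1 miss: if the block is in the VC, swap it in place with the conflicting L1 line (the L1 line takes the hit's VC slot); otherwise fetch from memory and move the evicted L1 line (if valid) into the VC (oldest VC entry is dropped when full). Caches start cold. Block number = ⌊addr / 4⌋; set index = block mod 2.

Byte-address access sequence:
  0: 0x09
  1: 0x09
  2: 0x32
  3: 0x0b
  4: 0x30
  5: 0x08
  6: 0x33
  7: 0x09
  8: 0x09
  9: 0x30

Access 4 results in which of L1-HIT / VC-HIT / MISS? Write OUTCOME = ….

OUTCOME = VC-HIT

0: 0x9 (blk 2, set 0) → MISS  vc=[]
1: 0x9 (blk 2, set 0) → L1-HIT  vc=[]
2: 0x32 (blk 12, set 0) → MISS  vc=[2]
3: 0xb (blk 2, set 0) → VC-HIT  vc=[12]
4: 0x30 (blk 12, set 0) → VC-HIT  vc=[2]
5: 0x8 (blk 2, set 0) → VC-HIT  vc=[12]
6: 0x33 (blk 12, set 0) → VC-HIT  vc=[2]
7: 0x9 (blk 2, set 0) → VC-HIT  vc=[12]
8: 0x9 (blk 2, set 0) → L1-HIT  vc=[12]
9: 0x30 (blk 12, set 0) → VC-HIT  vc=[2]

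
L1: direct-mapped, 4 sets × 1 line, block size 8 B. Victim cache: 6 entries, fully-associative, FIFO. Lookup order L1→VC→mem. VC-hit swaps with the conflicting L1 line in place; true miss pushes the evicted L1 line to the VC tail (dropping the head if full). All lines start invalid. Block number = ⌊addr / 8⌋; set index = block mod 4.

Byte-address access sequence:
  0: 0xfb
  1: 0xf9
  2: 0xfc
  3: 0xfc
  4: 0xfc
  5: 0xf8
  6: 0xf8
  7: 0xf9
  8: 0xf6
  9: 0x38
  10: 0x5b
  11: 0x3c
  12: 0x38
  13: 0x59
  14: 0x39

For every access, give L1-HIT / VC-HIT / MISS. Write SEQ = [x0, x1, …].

SEQ = [MISS, L1-HIT, L1-HIT, L1-HIT, L1-HIT, L1-HIT, L1-HIT, L1-HIT, MISS, MISS, MISS, VC-HIT, L1-HIT, VC-HIT, VC-HIT]

0: 0xfb (blk 31, set 3) → MISS  vc=[]
1: 0xf9 (blk 31, set 3) → L1-HIT  vc=[]
2: 0xfc (blk 31, set 3) → L1-HIT  vc=[]
3: 0xfc (blk 31, set 3) → L1-HIT  vc=[]
4: 0xfc (blk 31, set 3) → L1-HIT  vc=[]
5: 0xf8 (blk 31, set 3) → L1-HIT  vc=[]
6: 0xf8 (blk 31, set 3) → L1-HIT  vc=[]
7: 0xf9 (blk 31, set 3) → L1-HIT  vc=[]
8: 0xf6 (blk 30, set 2) → MISS  vc=[]
9: 0x38 (blk 7, set 3) → MISS  vc=[31]
10: 0x5b (blk 11, set 3) → MISS  vc=[31, 7]
11: 0x3c (blk 7, set 3) → VC-HIT  vc=[31, 11]
12: 0x38 (blk 7, set 3) → L1-HIT  vc=[31, 11]
13: 0x59 (blk 11, set 3) → VC-HIT  vc=[31, 7]
14: 0x39 (blk 7, set 3) → VC-HIT  vc=[31, 11]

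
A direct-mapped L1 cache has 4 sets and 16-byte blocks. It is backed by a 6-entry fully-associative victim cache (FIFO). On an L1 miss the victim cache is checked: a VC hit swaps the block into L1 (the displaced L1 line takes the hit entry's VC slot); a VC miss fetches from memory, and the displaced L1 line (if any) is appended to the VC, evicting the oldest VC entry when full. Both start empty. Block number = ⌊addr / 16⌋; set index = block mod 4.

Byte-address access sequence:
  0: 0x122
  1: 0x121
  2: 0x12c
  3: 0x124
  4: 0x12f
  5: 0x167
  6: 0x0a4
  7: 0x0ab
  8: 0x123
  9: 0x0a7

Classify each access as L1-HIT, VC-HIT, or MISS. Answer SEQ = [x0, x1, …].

#0 0x122→b18/s2 MISS; vc=[]
#1 0x121→b18/s2 L1-HIT; vc=[]
#2 0x12c→b18/s2 L1-HIT; vc=[]
#3 0x124→b18/s2 L1-HIT; vc=[]
#4 0x12f→b18/s2 L1-HIT; vc=[]
#5 0x167→b22/s2 MISS; vc=[18]
#6 0xa4→b10/s2 MISS; vc=[18,22]
#7 0xab→b10/s2 L1-HIT; vc=[18,22]
#8 0x123→b18/s2 VC-HIT; vc=[10,22]
#9 0xa7→b10/s2 VC-HIT; vc=[18,22]

SEQ = [MISS, L1-HIT, L1-HIT, L1-HIT, L1-HIT, MISS, MISS, L1-HIT, VC-HIT, VC-HIT]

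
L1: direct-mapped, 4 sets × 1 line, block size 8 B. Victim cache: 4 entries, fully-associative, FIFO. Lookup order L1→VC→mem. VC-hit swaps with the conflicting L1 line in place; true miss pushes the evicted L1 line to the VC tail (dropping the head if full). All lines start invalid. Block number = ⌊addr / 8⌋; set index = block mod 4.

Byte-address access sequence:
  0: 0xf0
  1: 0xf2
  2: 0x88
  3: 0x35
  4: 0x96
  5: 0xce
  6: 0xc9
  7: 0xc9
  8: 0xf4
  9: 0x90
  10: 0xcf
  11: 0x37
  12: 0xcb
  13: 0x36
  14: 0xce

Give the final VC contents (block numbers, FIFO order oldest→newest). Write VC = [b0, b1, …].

0: 0xf0 (blk 30, set 2) → MISS  vc=[]
1: 0xf2 (blk 30, set 2) → L1-HIT  vc=[]
2: 0x88 (blk 17, set 1) → MISS  vc=[]
3: 0x35 (blk 6, set 2) → MISS  vc=[30]
4: 0x96 (blk 18, set 2) → MISS  vc=[30, 6]
5: 0xce (blk 25, set 1) → MISS  vc=[30, 6, 17]
6: 0xc9 (blk 25, set 1) → L1-HIT  vc=[30, 6, 17]
7: 0xc9 (blk 25, set 1) → L1-HIT  vc=[30, 6, 17]
8: 0xf4 (blk 30, set 2) → VC-HIT  vc=[18, 6, 17]
9: 0x90 (blk 18, set 2) → VC-HIT  vc=[30, 6, 17]
10: 0xcf (blk 25, set 1) → L1-HIT  vc=[30, 6, 17]
11: 0x37 (blk 6, set 2) → VC-HIT  vc=[30, 18, 17]
12: 0xcb (blk 25, set 1) → L1-HIT  vc=[30, 18, 17]
13: 0x36 (blk 6, set 2) → L1-HIT  vc=[30, 18, 17]
14: 0xce (blk 25, set 1) → L1-HIT  vc=[30, 18, 17]

VC = [30, 18, 17]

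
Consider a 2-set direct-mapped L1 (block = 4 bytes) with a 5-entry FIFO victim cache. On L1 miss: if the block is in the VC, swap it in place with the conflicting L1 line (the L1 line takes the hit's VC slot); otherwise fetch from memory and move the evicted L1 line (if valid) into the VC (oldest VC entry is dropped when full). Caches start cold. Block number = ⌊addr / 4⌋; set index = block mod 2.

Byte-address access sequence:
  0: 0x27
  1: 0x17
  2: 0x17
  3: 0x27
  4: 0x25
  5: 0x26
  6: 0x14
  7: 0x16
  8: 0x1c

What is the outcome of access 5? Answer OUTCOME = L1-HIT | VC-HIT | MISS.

OUTCOME = L1-HIT

0: 0x27 (blk 9, set 1) → MISS  vc=[]
1: 0x17 (blk 5, set 1) → MISS  vc=[9]
2: 0x17 (blk 5, set 1) → L1-HIT  vc=[9]
3: 0x27 (blk 9, set 1) → VC-HIT  vc=[5]
4: 0x25 (blk 9, set 1) → L1-HIT  vc=[5]
5: 0x26 (blk 9, set 1) → L1-HIT  vc=[5]
6: 0x14 (blk 5, set 1) → VC-HIT  vc=[9]
7: 0x16 (blk 5, set 1) → L1-HIT  vc=[9]
8: 0x1c (blk 7, set 1) → MISS  vc=[9, 5]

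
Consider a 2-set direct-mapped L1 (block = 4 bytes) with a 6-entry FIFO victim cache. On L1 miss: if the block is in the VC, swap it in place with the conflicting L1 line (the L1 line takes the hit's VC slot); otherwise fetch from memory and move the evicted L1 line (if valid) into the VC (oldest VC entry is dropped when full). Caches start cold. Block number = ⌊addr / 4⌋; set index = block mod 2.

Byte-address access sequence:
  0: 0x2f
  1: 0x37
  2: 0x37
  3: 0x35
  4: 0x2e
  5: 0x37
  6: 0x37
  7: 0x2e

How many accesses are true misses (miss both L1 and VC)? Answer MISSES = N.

MISSES = 2

#0 0x2f→b11/s1 MISS; vc=[]
#1 0x37→b13/s1 MISS; vc=[11]
#2 0x37→b13/s1 L1-HIT; vc=[11]
#3 0x35→b13/s1 L1-HIT; vc=[11]
#4 0x2e→b11/s1 VC-HIT; vc=[13]
#5 0x37→b13/s1 VC-HIT; vc=[11]
#6 0x37→b13/s1 L1-HIT; vc=[11]
#7 0x2e→b11/s1 VC-HIT; vc=[13]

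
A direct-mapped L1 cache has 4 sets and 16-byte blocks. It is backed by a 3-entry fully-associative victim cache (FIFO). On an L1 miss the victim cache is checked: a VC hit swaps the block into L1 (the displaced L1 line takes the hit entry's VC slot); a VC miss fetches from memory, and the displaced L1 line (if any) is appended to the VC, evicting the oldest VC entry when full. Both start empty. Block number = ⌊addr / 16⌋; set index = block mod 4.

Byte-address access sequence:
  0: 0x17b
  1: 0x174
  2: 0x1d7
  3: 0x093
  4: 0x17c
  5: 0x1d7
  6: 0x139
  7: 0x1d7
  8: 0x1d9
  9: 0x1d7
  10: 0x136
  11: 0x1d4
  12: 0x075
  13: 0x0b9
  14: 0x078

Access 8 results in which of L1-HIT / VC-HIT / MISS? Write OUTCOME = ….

OUTCOME = L1-HIT

#0 0x17b→b23/s3 MISS; vc=[]
#1 0x174→b23/s3 L1-HIT; vc=[]
#2 0x1d7→b29/s1 MISS; vc=[]
#3 0x93→b9/s1 MISS; vc=[29]
#4 0x17c→b23/s3 L1-HIT; vc=[29]
#5 0x1d7→b29/s1 VC-HIT; vc=[9]
#6 0x139→b19/s3 MISS; vc=[9,23]
#7 0x1d7→b29/s1 L1-HIT; vc=[9,23]
#8 0x1d9→b29/s1 L1-HIT; vc=[9,23]
#9 0x1d7→b29/s1 L1-HIT; vc=[9,23]
#10 0x136→b19/s3 L1-HIT; vc=[9,23]
#11 0x1d4→b29/s1 L1-HIT; vc=[9,23]
#12 0x75→b7/s3 MISS; vc=[9,23,19]
#13 0xb9→b11/s3 MISS; vc=[23,19,7]
#14 0x78→b7/s3 VC-HIT; vc=[23,19,11]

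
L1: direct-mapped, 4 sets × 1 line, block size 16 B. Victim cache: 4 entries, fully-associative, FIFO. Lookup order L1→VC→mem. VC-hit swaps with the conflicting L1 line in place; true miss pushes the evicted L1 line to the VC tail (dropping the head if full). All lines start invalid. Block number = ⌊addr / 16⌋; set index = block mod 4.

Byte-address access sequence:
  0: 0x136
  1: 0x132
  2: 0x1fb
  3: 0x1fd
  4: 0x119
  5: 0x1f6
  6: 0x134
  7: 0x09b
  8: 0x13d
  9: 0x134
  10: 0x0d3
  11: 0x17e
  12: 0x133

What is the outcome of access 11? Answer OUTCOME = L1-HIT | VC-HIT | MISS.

#0 0x136→b19/s3 MISS; vc=[]
#1 0x132→b19/s3 L1-HIT; vc=[]
#2 0x1fb→b31/s3 MISS; vc=[19]
#3 0x1fd→b31/s3 L1-HIT; vc=[19]
#4 0x119→b17/s1 MISS; vc=[19]
#5 0x1f6→b31/s3 L1-HIT; vc=[19]
#6 0x134→b19/s3 VC-HIT; vc=[31]
#7 0x9b→b9/s1 MISS; vc=[31,17]
#8 0x13d→b19/s3 L1-HIT; vc=[31,17]
#9 0x134→b19/s3 L1-HIT; vc=[31,17]
#10 0xd3→b13/s1 MISS; vc=[31,17,9]
#11 0x17e→b23/s3 MISS; vc=[31,17,9,19]
#12 0x133→b19/s3 VC-HIT; vc=[31,17,9,23]

OUTCOME = MISS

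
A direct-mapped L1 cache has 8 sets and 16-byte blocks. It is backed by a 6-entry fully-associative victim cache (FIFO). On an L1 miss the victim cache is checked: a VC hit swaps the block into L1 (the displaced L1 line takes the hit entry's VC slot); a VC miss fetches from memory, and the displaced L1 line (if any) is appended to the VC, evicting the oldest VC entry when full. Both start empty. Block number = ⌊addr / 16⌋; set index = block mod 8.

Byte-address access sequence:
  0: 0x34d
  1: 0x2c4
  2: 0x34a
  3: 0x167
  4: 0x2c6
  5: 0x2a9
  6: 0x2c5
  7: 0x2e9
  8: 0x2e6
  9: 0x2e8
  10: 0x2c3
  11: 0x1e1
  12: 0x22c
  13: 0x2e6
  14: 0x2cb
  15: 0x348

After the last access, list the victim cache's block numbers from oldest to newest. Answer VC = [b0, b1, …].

VC = [44, 22, 30, 42]

  [0] addr=0x34d blk=52 s=4: MISS | VC []
  [1] addr=0x2c4 blk=44 s=4: MISS | VC [52]
  [2] addr=0x34a blk=52 s=4: VC-HIT | VC [44]
  [3] addr=0x167 blk=22 s=6: MISS | VC [44]
  [4] addr=0x2c6 blk=44 s=4: VC-HIT | VC [52]
  [5] addr=0x2a9 blk=42 s=2: MISS | VC [52]
  [6] addr=0x2c5 blk=44 s=4: L1-HIT | VC [52]
  [7] addr=0x2e9 blk=46 s=6: MISS | VC [52, 22]
  [8] addr=0x2e6 blk=46 s=6: L1-HIT | VC [52, 22]
  [9] addr=0x2e8 blk=46 s=6: L1-HIT | VC [52, 22]
  [10] addr=0x2c3 blk=44 s=4: L1-HIT | VC [52, 22]
  [11] addr=0x1e1 blk=30 s=6: MISS | VC [52, 22, 46]
  [12] addr=0x22c blk=34 s=2: MISS | VC [52, 22, 46, 42]
  [13] addr=0x2e6 blk=46 s=6: VC-HIT | VC [52, 22, 30, 42]
  [14] addr=0x2cb blk=44 s=4: L1-HIT | VC [52, 22, 30, 42]
  [15] addr=0x348 blk=52 s=4: VC-HIT | VC [44, 22, 30, 42]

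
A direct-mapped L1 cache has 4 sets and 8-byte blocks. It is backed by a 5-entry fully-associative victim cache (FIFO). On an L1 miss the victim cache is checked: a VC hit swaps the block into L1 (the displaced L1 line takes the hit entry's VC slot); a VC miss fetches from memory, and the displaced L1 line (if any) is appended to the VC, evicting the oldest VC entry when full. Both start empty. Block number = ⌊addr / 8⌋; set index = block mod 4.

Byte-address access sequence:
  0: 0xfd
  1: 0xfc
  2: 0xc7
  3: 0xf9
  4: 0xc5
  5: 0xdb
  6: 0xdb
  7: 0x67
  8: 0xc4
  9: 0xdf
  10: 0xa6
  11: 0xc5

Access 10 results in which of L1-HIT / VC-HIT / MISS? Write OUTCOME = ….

OUTCOME = MISS

  [0] addr=0xfd blk=31 s=3: MISS | VC []
  [1] addr=0xfc blk=31 s=3: L1-HIT | VC []
  [2] addr=0xc7 blk=24 s=0: MISS | VC []
  [3] addr=0xf9 blk=31 s=3: L1-HIT | VC []
  [4] addr=0xc5 blk=24 s=0: L1-HIT | VC []
  [5] addr=0xdb blk=27 s=3: MISS | VC [31]
  [6] addr=0xdb blk=27 s=3: L1-HIT | VC [31]
  [7] addr=0x67 blk=12 s=0: MISS | VC [31, 24]
  [8] addr=0xc4 blk=24 s=0: VC-HIT | VC [31, 12]
  [9] addr=0xdf blk=27 s=3: L1-HIT | VC [31, 12]
  [10] addr=0xa6 blk=20 s=0: MISS | VC [31, 12, 24]
  [11] addr=0xc5 blk=24 s=0: VC-HIT | VC [31, 12, 20]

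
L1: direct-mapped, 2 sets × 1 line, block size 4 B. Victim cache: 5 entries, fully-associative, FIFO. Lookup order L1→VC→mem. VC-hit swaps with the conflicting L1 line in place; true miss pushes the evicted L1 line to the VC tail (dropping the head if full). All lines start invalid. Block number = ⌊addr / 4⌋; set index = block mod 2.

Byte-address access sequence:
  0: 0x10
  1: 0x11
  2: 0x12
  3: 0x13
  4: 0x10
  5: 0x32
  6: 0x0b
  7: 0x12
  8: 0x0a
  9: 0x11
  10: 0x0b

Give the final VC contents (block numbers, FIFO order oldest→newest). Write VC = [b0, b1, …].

VC = [4, 12]

#0 0x10→b4/s0 MISS; vc=[]
#1 0x11→b4/s0 L1-HIT; vc=[]
#2 0x12→b4/s0 L1-HIT; vc=[]
#3 0x13→b4/s0 L1-HIT; vc=[]
#4 0x10→b4/s0 L1-HIT; vc=[]
#5 0x32→b12/s0 MISS; vc=[4]
#6 0xb→b2/s0 MISS; vc=[4,12]
#7 0x12→b4/s0 VC-HIT; vc=[2,12]
#8 0xa→b2/s0 VC-HIT; vc=[4,12]
#9 0x11→b4/s0 VC-HIT; vc=[2,12]
#10 0xb→b2/s0 VC-HIT; vc=[4,12]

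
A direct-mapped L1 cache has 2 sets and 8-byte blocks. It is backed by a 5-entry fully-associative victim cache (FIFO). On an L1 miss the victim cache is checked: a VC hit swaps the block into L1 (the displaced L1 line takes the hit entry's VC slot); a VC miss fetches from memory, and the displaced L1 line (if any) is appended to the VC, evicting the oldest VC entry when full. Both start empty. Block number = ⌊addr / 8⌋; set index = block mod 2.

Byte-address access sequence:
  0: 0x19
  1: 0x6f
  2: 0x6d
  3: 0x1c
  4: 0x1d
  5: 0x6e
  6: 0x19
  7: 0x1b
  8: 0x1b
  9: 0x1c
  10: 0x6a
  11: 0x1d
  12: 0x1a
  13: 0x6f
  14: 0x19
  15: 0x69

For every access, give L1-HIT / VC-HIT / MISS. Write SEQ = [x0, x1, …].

  [0] addr=0x19 blk=3 s=1: MISS | VC []
  [1] addr=0x6f blk=13 s=1: MISS | VC [3]
  [2] addr=0x6d blk=13 s=1: L1-HIT | VC [3]
  [3] addr=0x1c blk=3 s=1: VC-HIT | VC [13]
  [4] addr=0x1d blk=3 s=1: L1-HIT | VC [13]
  [5] addr=0x6e blk=13 s=1: VC-HIT | VC [3]
  [6] addr=0x19 blk=3 s=1: VC-HIT | VC [13]
  [7] addr=0x1b blk=3 s=1: L1-HIT | VC [13]
  [8] addr=0x1b blk=3 s=1: L1-HIT | VC [13]
  [9] addr=0x1c blk=3 s=1: L1-HIT | VC [13]
  [10] addr=0x6a blk=13 s=1: VC-HIT | VC [3]
  [11] addr=0x1d blk=3 s=1: VC-HIT | VC [13]
  [12] addr=0x1a blk=3 s=1: L1-HIT | VC [13]
  [13] addr=0x6f blk=13 s=1: VC-HIT | VC [3]
  [14] addr=0x19 blk=3 s=1: VC-HIT | VC [13]
  [15] addr=0x69 blk=13 s=1: VC-HIT | VC [3]

SEQ = [MISS, MISS, L1-HIT, VC-HIT, L1-HIT, VC-HIT, VC-HIT, L1-HIT, L1-HIT, L1-HIT, VC-HIT, VC-HIT, L1-HIT, VC-HIT, VC-HIT, VC-HIT]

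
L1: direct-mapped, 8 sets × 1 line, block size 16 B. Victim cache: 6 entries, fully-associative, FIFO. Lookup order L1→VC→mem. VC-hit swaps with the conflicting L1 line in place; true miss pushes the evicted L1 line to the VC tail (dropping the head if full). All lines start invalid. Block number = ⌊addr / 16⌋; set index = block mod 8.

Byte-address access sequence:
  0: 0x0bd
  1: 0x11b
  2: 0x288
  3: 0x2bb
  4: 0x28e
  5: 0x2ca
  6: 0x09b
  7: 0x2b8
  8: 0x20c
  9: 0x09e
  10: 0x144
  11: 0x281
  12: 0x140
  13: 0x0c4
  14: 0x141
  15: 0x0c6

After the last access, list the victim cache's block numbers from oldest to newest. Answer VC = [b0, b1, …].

  [0] addr=0xbd blk=11 s=3: MISS | VC []
  [1] addr=0x11b blk=17 s=1: MISS | VC []
  [2] addr=0x288 blk=40 s=0: MISS | VC []
  [3] addr=0x2bb blk=43 s=3: MISS | VC [11]
  [4] addr=0x28e blk=40 s=0: L1-HIT | VC [11]
  [5] addr=0x2ca blk=44 s=4: MISS | VC [11]
  [6] addr=0x9b blk=9 s=1: MISS | VC [11, 17]
  [7] addr=0x2b8 blk=43 s=3: L1-HIT | VC [11, 17]
  [8] addr=0x20c blk=32 s=0: MISS | VC [11, 17, 40]
  [9] addr=0x9e blk=9 s=1: L1-HIT | VC [11, 17, 40]
  [10] addr=0x144 blk=20 s=4: MISS | VC [11, 17, 40, 44]
  [11] addr=0x281 blk=40 s=0: VC-HIT | VC [11, 17, 32, 44]
  [12] addr=0x140 blk=20 s=4: L1-HIT | VC [11, 17, 32, 44]
  [13] addr=0xc4 blk=12 s=4: MISS | VC [11, 17, 32, 44, 20]
  [14] addr=0x141 blk=20 s=4: VC-HIT | VC [11, 17, 32, 44, 12]
  [15] addr=0xc6 blk=12 s=4: VC-HIT | VC [11, 17, 32, 44, 20]

VC = [11, 17, 32, 44, 20]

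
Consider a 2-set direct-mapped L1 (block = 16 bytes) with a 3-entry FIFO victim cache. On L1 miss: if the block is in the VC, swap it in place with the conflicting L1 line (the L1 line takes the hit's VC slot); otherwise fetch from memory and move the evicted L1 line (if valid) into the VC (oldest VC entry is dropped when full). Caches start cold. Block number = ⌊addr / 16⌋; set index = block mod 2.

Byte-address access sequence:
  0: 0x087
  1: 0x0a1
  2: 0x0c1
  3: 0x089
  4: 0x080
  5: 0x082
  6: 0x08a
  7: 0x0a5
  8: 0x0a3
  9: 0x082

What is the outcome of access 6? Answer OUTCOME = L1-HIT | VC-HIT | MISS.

OUTCOME = L1-HIT

0: 0x87 (blk 8, set 0) → MISS  vc=[]
1: 0xa1 (blk 10, set 0) → MISS  vc=[8]
2: 0xc1 (blk 12, set 0) → MISS  vc=[8, 10]
3: 0x89 (blk 8, set 0) → VC-HIT  vc=[12, 10]
4: 0x80 (blk 8, set 0) → L1-HIT  vc=[12, 10]
5: 0x82 (blk 8, set 0) → L1-HIT  vc=[12, 10]
6: 0x8a (blk 8, set 0) → L1-HIT  vc=[12, 10]
7: 0xa5 (blk 10, set 0) → VC-HIT  vc=[12, 8]
8: 0xa3 (blk 10, set 0) → L1-HIT  vc=[12, 8]
9: 0x82 (blk 8, set 0) → VC-HIT  vc=[12, 10]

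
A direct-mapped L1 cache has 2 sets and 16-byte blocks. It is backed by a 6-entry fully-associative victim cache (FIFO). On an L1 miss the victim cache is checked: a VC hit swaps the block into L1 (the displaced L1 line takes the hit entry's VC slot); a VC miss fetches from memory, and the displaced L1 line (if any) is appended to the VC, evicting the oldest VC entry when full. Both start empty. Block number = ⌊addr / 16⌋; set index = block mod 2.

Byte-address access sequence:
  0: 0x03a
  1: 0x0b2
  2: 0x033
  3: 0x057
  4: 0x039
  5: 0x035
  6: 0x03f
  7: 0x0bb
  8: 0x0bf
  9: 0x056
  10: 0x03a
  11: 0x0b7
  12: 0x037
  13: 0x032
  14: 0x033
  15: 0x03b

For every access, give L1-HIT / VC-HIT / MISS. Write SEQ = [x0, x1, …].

  [0] addr=0x3a blk=3 s=1: MISS | VC []
  [1] addr=0xb2 blk=11 s=1: MISS | VC [3]
  [2] addr=0x33 blk=3 s=1: VC-HIT | VC [11]
  [3] addr=0x57 blk=5 s=1: MISS | VC [11, 3]
  [4] addr=0x39 blk=3 s=1: VC-HIT | VC [11, 5]
  [5] addr=0x35 blk=3 s=1: L1-HIT | VC [11, 5]
  [6] addr=0x3f blk=3 s=1: L1-HIT | VC [11, 5]
  [7] addr=0xbb blk=11 s=1: VC-HIT | VC [3, 5]
  [8] addr=0xbf blk=11 s=1: L1-HIT | VC [3, 5]
  [9] addr=0x56 blk=5 s=1: VC-HIT | VC [3, 11]
  [10] addr=0x3a blk=3 s=1: VC-HIT | VC [5, 11]
  [11] addr=0xb7 blk=11 s=1: VC-HIT | VC [5, 3]
  [12] addr=0x37 blk=3 s=1: VC-HIT | VC [5, 11]
  [13] addr=0x32 blk=3 s=1: L1-HIT | VC [5, 11]
  [14] addr=0x33 blk=3 s=1: L1-HIT | VC [5, 11]
  [15] addr=0x3b blk=3 s=1: L1-HIT | VC [5, 11]

SEQ = [MISS, MISS, VC-HIT, MISS, VC-HIT, L1-HIT, L1-HIT, VC-HIT, L1-HIT, VC-HIT, VC-HIT, VC-HIT, VC-HIT, L1-HIT, L1-HIT, L1-HIT]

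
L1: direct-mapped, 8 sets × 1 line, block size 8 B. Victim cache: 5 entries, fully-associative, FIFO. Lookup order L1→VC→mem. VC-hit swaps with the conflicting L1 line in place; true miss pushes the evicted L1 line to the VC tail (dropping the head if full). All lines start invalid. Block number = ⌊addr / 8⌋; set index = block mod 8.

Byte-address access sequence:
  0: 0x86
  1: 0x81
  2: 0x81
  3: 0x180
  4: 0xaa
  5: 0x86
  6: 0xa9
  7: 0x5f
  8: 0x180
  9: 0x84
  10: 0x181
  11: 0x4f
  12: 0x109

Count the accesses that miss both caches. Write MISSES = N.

#0 0x86→b16/s0 MISS; vc=[]
#1 0x81→b16/s0 L1-HIT; vc=[]
#2 0x81→b16/s0 L1-HIT; vc=[]
#3 0x180→b48/s0 MISS; vc=[16]
#4 0xaa→b21/s5 MISS; vc=[16]
#5 0x86→b16/s0 VC-HIT; vc=[48]
#6 0xa9→b21/s5 L1-HIT; vc=[48]
#7 0x5f→b11/s3 MISS; vc=[48]
#8 0x180→b48/s0 VC-HIT; vc=[16]
#9 0x84→b16/s0 VC-HIT; vc=[48]
#10 0x181→b48/s0 VC-HIT; vc=[16]
#11 0x4f→b9/s1 MISS; vc=[16]
#12 0x109→b33/s1 MISS; vc=[16,9]

MISSES = 6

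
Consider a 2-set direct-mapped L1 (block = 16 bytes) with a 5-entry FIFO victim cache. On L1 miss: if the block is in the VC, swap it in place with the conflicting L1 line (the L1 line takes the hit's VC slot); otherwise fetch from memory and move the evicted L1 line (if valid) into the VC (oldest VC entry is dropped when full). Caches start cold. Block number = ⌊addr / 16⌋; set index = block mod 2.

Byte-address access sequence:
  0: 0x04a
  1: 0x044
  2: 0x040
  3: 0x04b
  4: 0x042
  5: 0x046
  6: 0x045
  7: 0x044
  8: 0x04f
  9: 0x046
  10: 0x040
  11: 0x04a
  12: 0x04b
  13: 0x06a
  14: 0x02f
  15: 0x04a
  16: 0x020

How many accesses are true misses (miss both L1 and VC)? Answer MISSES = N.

0: 0x4a (blk 4, set 0) → MISS  vc=[]
1: 0x44 (blk 4, set 0) → L1-HIT  vc=[]
2: 0x40 (blk 4, set 0) → L1-HIT  vc=[]
3: 0x4b (blk 4, set 0) → L1-HIT  vc=[]
4: 0x42 (blk 4, set 0) → L1-HIT  vc=[]
5: 0x46 (blk 4, set 0) → L1-HIT  vc=[]
6: 0x45 (blk 4, set 0) → L1-HIT  vc=[]
7: 0x44 (blk 4, set 0) → L1-HIT  vc=[]
8: 0x4f (blk 4, set 0) → L1-HIT  vc=[]
9: 0x46 (blk 4, set 0) → L1-HIT  vc=[]
10: 0x40 (blk 4, set 0) → L1-HIT  vc=[]
11: 0x4a (blk 4, set 0) → L1-HIT  vc=[]
12: 0x4b (blk 4, set 0) → L1-HIT  vc=[]
13: 0x6a (blk 6, set 0) → MISS  vc=[4]
14: 0x2f (blk 2, set 0) → MISS  vc=[4, 6]
15: 0x4a (blk 4, set 0) → VC-HIT  vc=[2, 6]
16: 0x20 (blk 2, set 0) → VC-HIT  vc=[4, 6]

MISSES = 3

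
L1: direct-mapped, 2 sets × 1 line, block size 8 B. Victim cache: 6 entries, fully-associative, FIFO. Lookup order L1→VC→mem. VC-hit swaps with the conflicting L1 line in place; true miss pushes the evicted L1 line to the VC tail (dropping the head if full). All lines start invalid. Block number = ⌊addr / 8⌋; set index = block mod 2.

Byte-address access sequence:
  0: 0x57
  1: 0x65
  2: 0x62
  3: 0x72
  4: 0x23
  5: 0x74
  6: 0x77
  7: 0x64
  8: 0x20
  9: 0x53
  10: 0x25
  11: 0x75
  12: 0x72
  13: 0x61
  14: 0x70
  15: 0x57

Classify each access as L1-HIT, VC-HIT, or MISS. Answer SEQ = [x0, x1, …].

#0 0x57→b10/s0 MISS; vc=[]
#1 0x65→b12/s0 MISS; vc=[10]
#2 0x62→b12/s0 L1-HIT; vc=[10]
#3 0x72→b14/s0 MISS; vc=[10,12]
#4 0x23→b4/s0 MISS; vc=[10,12,14]
#5 0x74→b14/s0 VC-HIT; vc=[10,12,4]
#6 0x77→b14/s0 L1-HIT; vc=[10,12,4]
#7 0x64→b12/s0 VC-HIT; vc=[10,14,4]
#8 0x20→b4/s0 VC-HIT; vc=[10,14,12]
#9 0x53→b10/s0 VC-HIT; vc=[4,14,12]
#10 0x25→b4/s0 VC-HIT; vc=[10,14,12]
#11 0x75→b14/s0 VC-HIT; vc=[10,4,12]
#12 0x72→b14/s0 L1-HIT; vc=[10,4,12]
#13 0x61→b12/s0 VC-HIT; vc=[10,4,14]
#14 0x70→b14/s0 VC-HIT; vc=[10,4,12]
#15 0x57→b10/s0 VC-HIT; vc=[14,4,12]

SEQ = [MISS, MISS, L1-HIT, MISS, MISS, VC-HIT, L1-HIT, VC-HIT, VC-HIT, VC-HIT, VC-HIT, VC-HIT, L1-HIT, VC-HIT, VC-HIT, VC-HIT]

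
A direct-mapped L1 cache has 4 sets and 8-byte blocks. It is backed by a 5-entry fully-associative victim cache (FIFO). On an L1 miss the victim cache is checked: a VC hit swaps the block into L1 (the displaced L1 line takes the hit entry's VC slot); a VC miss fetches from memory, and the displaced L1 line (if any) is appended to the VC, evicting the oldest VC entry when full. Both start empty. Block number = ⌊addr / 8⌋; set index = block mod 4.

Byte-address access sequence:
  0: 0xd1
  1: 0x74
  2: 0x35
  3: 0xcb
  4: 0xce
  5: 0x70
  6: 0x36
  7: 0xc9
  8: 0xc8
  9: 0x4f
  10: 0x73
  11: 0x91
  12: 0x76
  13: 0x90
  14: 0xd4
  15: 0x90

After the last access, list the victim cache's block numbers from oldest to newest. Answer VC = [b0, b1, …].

#0 0xd1→b26/s2 MISS; vc=[]
#1 0x74→b14/s2 MISS; vc=[26]
#2 0x35→b6/s2 MISS; vc=[26,14]
#3 0xcb→b25/s1 MISS; vc=[26,14]
#4 0xce→b25/s1 L1-HIT; vc=[26,14]
#5 0x70→b14/s2 VC-HIT; vc=[26,6]
#6 0x36→b6/s2 VC-HIT; vc=[26,14]
#7 0xc9→b25/s1 L1-HIT; vc=[26,14]
#8 0xc8→b25/s1 L1-HIT; vc=[26,14]
#9 0x4f→b9/s1 MISS; vc=[26,14,25]
#10 0x73→b14/s2 VC-HIT; vc=[26,6,25]
#11 0x91→b18/s2 MISS; vc=[26,6,25,14]
#12 0x76→b14/s2 VC-HIT; vc=[26,6,25,18]
#13 0x90→b18/s2 VC-HIT; vc=[26,6,25,14]
#14 0xd4→b26/s2 VC-HIT; vc=[18,6,25,14]
#15 0x90→b18/s2 VC-HIT; vc=[26,6,25,14]

VC = [26, 6, 25, 14]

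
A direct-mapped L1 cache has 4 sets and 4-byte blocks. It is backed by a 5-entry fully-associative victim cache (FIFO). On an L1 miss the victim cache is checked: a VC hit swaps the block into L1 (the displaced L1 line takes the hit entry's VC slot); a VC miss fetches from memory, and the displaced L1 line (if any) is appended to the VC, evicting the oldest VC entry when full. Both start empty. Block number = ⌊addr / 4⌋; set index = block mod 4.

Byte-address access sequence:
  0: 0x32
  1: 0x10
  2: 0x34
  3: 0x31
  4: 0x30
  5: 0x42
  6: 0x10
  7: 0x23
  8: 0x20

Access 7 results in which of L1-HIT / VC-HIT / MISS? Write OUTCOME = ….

0: 0x32 (blk 12, set 0) → MISS  vc=[]
1: 0x10 (blk 4, set 0) → MISS  vc=[12]
2: 0x34 (blk 13, set 1) → MISS  vc=[12]
3: 0x31 (blk 12, set 0) → VC-HIT  vc=[4]
4: 0x30 (blk 12, set 0) → L1-HIT  vc=[4]
5: 0x42 (blk 16, set 0) → MISS  vc=[4, 12]
6: 0x10 (blk 4, set 0) → VC-HIT  vc=[16, 12]
7: 0x23 (blk 8, set 0) → MISS  vc=[16, 12, 4]
8: 0x20 (blk 8, set 0) → L1-HIT  vc=[16, 12, 4]

OUTCOME = MISS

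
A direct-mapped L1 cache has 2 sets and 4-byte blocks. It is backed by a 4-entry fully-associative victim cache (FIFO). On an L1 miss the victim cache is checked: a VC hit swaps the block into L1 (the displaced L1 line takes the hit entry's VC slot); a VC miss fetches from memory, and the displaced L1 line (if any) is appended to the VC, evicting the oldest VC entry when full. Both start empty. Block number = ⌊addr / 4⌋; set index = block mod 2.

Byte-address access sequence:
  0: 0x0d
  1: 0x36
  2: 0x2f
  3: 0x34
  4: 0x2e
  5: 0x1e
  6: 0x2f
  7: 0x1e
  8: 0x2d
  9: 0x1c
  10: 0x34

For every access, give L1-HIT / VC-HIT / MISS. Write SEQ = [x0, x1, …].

#0 0xd→b3/s1 MISS; vc=[]
#1 0x36→b13/s1 MISS; vc=[3]
#2 0x2f→b11/s1 MISS; vc=[3,13]
#3 0x34→b13/s1 VC-HIT; vc=[3,11]
#4 0x2e→b11/s1 VC-HIT; vc=[3,13]
#5 0x1e→b7/s1 MISS; vc=[3,13,11]
#6 0x2f→b11/s1 VC-HIT; vc=[3,13,7]
#7 0x1e→b7/s1 VC-HIT; vc=[3,13,11]
#8 0x2d→b11/s1 VC-HIT; vc=[3,13,7]
#9 0x1c→b7/s1 VC-HIT; vc=[3,13,11]
#10 0x34→b13/s1 VC-HIT; vc=[3,7,11]

SEQ = [MISS, MISS, MISS, VC-HIT, VC-HIT, MISS, VC-HIT, VC-HIT, VC-HIT, VC-HIT, VC-HIT]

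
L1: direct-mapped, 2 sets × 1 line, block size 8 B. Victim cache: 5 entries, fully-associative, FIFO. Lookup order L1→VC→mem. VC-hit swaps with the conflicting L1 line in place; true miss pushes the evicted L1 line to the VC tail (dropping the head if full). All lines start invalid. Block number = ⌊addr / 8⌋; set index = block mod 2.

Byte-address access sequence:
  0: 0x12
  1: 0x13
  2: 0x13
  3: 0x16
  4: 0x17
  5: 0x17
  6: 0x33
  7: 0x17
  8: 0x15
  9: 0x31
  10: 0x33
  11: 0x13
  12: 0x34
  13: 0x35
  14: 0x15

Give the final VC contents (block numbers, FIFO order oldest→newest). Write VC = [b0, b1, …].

  [0] addr=0x12 blk=2 s=0: MISS | VC []
  [1] addr=0x13 blk=2 s=0: L1-HIT | VC []
  [2] addr=0x13 blk=2 s=0: L1-HIT | VC []
  [3] addr=0x16 blk=2 s=0: L1-HIT | VC []
  [4] addr=0x17 blk=2 s=0: L1-HIT | VC []
  [5] addr=0x17 blk=2 s=0: L1-HIT | VC []
  [6] addr=0x33 blk=6 s=0: MISS | VC [2]
  [7] addr=0x17 blk=2 s=0: VC-HIT | VC [6]
  [8] addr=0x15 blk=2 s=0: L1-HIT | VC [6]
  [9] addr=0x31 blk=6 s=0: VC-HIT | VC [2]
  [10] addr=0x33 blk=6 s=0: L1-HIT | VC [2]
  [11] addr=0x13 blk=2 s=0: VC-HIT | VC [6]
  [12] addr=0x34 blk=6 s=0: VC-HIT | VC [2]
  [13] addr=0x35 blk=6 s=0: L1-HIT | VC [2]
  [14] addr=0x15 blk=2 s=0: VC-HIT | VC [6]

VC = [6]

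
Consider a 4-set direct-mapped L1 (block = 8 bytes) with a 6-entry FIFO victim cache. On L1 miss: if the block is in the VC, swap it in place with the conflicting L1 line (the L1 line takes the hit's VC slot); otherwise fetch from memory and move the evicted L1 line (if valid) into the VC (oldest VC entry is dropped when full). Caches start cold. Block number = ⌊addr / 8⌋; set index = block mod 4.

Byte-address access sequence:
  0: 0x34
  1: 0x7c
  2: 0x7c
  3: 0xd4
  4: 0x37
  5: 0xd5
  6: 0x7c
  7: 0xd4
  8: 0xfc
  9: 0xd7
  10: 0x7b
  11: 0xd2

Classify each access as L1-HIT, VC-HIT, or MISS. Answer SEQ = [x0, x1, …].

0: 0x34 (blk 6, set 2) → MISS  vc=[]
1: 0x7c (blk 15, set 3) → MISS  vc=[]
2: 0x7c (blk 15, set 3) → L1-HIT  vc=[]
3: 0xd4 (blk 26, set 2) → MISS  vc=[6]
4: 0x37 (blk 6, set 2) → VC-HIT  vc=[26]
5: 0xd5 (blk 26, set 2) → VC-HIT  vc=[6]
6: 0x7c (blk 15, set 3) → L1-HIT  vc=[6]
7: 0xd4 (blk 26, set 2) → L1-HIT  vc=[6]
8: 0xfc (blk 31, set 3) → MISS  vc=[6, 15]
9: 0xd7 (blk 26, set 2) → L1-HIT  vc=[6, 15]
10: 0x7b (blk 15, set 3) → VC-HIT  vc=[6, 31]
11: 0xd2 (blk 26, set 2) → L1-HIT  vc=[6, 31]

SEQ = [MISS, MISS, L1-HIT, MISS, VC-HIT, VC-HIT, L1-HIT, L1-HIT, MISS, L1-HIT, VC-HIT, L1-HIT]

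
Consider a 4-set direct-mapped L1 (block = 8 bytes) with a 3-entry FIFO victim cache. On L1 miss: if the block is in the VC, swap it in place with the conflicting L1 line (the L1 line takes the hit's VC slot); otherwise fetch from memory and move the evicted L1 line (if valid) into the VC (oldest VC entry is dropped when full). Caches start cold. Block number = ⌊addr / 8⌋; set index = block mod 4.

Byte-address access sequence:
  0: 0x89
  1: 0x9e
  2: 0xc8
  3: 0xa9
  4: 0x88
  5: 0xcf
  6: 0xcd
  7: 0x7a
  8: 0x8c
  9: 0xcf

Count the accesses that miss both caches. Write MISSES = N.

0: 0x89 (blk 17, set 1) → MISS  vc=[]
1: 0x9e (blk 19, set 3) → MISS  vc=[]
2: 0xc8 (blk 25, set 1) → MISS  vc=[17]
3: 0xa9 (blk 21, set 1) → MISS  vc=[17, 25]
4: 0x88 (blk 17, set 1) → VC-HIT  vc=[21, 25]
5: 0xcf (blk 25, set 1) → VC-HIT  vc=[21, 17]
6: 0xcd (blk 25, set 1) → L1-HIT  vc=[21, 17]
7: 0x7a (blk 15, set 3) → MISS  vc=[21, 17, 19]
8: 0x8c (blk 17, set 1) → VC-HIT  vc=[21, 25, 19]
9: 0xcf (blk 25, set 1) → VC-HIT  vc=[21, 17, 19]

MISSES = 5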